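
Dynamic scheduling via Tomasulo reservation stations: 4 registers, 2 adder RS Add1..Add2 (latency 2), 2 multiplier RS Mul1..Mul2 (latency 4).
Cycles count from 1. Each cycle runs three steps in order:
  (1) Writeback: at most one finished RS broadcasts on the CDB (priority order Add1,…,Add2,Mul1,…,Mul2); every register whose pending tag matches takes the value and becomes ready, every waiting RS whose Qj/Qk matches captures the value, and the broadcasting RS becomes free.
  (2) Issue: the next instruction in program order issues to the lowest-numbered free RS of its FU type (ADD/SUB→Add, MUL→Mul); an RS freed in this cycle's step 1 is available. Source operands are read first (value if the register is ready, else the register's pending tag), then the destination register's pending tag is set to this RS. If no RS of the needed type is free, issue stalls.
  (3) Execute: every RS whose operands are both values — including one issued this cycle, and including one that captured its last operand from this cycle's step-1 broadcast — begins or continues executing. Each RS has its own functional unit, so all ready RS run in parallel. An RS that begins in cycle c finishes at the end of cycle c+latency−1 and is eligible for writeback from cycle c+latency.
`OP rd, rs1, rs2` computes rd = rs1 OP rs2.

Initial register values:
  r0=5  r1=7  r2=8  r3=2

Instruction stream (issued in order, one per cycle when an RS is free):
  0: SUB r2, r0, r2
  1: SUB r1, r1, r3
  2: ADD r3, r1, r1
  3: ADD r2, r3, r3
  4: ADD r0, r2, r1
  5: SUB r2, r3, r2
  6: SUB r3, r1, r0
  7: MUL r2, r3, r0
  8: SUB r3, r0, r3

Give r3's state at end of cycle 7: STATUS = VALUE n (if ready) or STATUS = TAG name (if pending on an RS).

  c1: issue SUB r2<-Add1  regs: r0:5,r1:7,r2:Add1,r3:2
  c2: issue SUB r1<-Add2  regs: r0:5,r1:Add2,r2:Add1,r3:2
  c3: CDB Add1=-3; issue ADD r3<-Add1  regs: r0:5,r1:Add2,r2:-3,r3:Add1
  c4: CDB Add2=5; issue ADD r2<-Add2  regs: r0:5,r1:5,r2:Add2,r3:Add1
  c5: stall  regs: r0:5,r1:5,r2:Add2,r3:Add1
  c6: CDB Add1=10; issue ADD r0<-Add1  regs: r0:Add1,r1:5,r2:Add2,r3:10
  c7: stall  regs: r0:Add1,r1:5,r2:Add2,r3:10

STATUS = VALUE 10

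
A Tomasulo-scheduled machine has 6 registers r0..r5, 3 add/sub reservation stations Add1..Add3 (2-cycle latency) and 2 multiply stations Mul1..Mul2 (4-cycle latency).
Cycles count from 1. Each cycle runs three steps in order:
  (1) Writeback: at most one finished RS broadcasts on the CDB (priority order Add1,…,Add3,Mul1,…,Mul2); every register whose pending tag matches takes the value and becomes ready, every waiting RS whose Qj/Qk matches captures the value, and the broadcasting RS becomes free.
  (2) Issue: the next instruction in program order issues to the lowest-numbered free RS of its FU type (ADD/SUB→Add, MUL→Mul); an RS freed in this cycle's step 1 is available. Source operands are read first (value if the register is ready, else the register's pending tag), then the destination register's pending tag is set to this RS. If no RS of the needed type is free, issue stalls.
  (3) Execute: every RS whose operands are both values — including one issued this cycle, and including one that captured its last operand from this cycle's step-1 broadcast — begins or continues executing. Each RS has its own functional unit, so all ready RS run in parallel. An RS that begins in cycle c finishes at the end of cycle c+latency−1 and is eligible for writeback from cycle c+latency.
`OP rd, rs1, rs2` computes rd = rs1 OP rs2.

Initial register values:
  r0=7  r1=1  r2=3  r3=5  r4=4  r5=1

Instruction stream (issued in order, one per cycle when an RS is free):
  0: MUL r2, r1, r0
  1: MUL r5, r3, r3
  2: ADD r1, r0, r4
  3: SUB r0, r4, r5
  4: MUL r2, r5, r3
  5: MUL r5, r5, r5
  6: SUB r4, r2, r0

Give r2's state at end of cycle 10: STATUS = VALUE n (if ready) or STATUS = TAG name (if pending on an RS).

STATUS = TAG Mul1

c1: issue MUL r2<-Mul1 | r0:7,r1:1,r2:Mul1,r3:5,r4:4,r5:1
c2: issue MUL r5<-Mul2 | r0:7,r1:1,r2:Mul1,r3:5,r4:4,r5:Mul2
c3: issue ADD r1<-Add1 | r0:7,r1:Add1,r2:Mul1,r3:5,r4:4,r5:Mul2
c4: issue SUB r0<-Add2 | r0:Add2,r1:Add1,r2:Mul1,r3:5,r4:4,r5:Mul2
c5: CDB Add1=11; stall | r0:Add2,r1:11,r2:Mul1,r3:5,r4:4,r5:Mul2
c6: CDB Mul1=7; issue MUL r2<-Mul1 | r0:Add2,r1:11,r2:Mul1,r3:5,r4:4,r5:Mul2
c7: CDB Mul2=25; issue MUL r5<-Mul2 | r0:Add2,r1:11,r2:Mul1,r3:5,r4:4,r5:Mul2
c8: issue SUB r4<-Add1 | r0:Add2,r1:11,r2:Mul1,r3:5,r4:Add1,r5:Mul2
c9: CDB Add2=-21 | r0:-21,r1:11,r2:Mul1,r3:5,r4:Add1,r5:Mul2
c10: - | r0:-21,r1:11,r2:Mul1,r3:5,r4:Add1,r5:Mul2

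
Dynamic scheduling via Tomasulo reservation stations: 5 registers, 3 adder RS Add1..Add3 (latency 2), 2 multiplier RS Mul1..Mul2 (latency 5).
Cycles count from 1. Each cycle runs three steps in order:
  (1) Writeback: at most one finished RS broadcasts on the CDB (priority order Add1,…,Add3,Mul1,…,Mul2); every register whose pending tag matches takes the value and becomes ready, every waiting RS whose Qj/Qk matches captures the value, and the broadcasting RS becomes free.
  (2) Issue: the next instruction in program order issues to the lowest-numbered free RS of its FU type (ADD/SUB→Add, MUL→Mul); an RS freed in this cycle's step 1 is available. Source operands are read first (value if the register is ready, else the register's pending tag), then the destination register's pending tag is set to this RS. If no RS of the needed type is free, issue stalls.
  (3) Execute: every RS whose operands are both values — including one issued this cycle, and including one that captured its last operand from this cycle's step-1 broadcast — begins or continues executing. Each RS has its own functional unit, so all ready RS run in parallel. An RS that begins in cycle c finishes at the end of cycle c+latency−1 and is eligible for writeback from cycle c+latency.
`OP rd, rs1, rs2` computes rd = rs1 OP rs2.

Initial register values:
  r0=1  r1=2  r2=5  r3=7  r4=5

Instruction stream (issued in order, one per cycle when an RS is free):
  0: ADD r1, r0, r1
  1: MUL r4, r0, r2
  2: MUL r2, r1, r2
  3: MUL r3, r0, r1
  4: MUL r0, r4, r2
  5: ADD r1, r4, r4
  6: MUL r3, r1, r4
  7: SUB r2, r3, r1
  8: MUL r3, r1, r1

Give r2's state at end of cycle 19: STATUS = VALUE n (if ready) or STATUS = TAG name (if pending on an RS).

  c1: issue ADD r1<-Add1  regs: r0:1,r1:Add1,r2:5,r3:7,r4:5
  c2: issue MUL r4<-Mul1  regs: r0:1,r1:Add1,r2:5,r3:7,r4:Mul1
  c3: CDB Add1=3; issue MUL r2<-Mul2  regs: r0:1,r1:3,r2:Mul2,r3:7,r4:Mul1
  c4: stall  regs: r0:1,r1:3,r2:Mul2,r3:7,r4:Mul1
  c5: stall  regs: r0:1,r1:3,r2:Mul2,r3:7,r4:Mul1
  c6: stall  regs: r0:1,r1:3,r2:Mul2,r3:7,r4:Mul1
  c7: CDB Mul1=5; issue MUL r3<-Mul1  regs: r0:1,r1:3,r2:Mul2,r3:Mul1,r4:5
  c8: CDB Mul2=15; issue MUL r0<-Mul2  regs: r0:Mul2,r1:3,r2:15,r3:Mul1,r4:5
  c9: issue ADD r1<-Add1  regs: r0:Mul2,r1:Add1,r2:15,r3:Mul1,r4:5
  c10: stall  regs: r0:Mul2,r1:Add1,r2:15,r3:Mul1,r4:5
  c11: CDB Add1=10; stall  regs: r0:Mul2,r1:10,r2:15,r3:Mul1,r4:5
  c12: CDB Mul1=3; issue MUL r3<-Mul1  regs: r0:Mul2,r1:10,r2:15,r3:Mul1,r4:5
  c13: CDB Mul2=75; issue SUB r2<-Add1  regs: r0:75,r1:10,r2:Add1,r3:Mul1,r4:5
  c14: issue MUL r3<-Mul2  regs: r0:75,r1:10,r2:Add1,r3:Mul2,r4:5
  c15: -  regs: r0:75,r1:10,r2:Add1,r3:Mul2,r4:5
  c16: -  regs: r0:75,r1:10,r2:Add1,r3:Mul2,r4:5
  c17: CDB Mul1=50  regs: r0:75,r1:10,r2:Add1,r3:Mul2,r4:5
  c18: -  regs: r0:75,r1:10,r2:Add1,r3:Mul2,r4:5
  c19: CDB Add1=40  regs: r0:75,r1:10,r2:40,r3:Mul2,r4:5

STATUS = VALUE 40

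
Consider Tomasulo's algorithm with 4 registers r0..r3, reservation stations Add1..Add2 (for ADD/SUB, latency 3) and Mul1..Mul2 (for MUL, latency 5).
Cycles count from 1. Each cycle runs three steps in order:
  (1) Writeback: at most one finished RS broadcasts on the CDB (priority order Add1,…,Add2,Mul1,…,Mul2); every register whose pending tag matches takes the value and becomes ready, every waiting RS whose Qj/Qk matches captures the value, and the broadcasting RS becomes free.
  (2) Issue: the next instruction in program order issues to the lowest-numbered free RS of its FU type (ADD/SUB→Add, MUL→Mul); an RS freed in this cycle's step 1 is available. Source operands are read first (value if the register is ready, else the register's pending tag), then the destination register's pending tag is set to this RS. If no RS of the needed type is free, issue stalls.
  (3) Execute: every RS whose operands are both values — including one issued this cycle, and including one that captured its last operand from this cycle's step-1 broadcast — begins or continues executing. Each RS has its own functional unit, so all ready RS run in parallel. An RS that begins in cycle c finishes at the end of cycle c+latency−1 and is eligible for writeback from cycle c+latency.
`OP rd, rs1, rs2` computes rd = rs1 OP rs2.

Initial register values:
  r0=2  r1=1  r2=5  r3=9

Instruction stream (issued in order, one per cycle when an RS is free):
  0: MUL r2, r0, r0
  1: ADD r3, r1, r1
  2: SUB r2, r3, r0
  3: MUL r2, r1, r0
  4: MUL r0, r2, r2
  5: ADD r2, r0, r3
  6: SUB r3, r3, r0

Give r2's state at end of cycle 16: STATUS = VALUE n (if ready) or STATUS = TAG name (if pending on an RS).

STATUS = TAG Add1

c1: issue MUL r2<-Mul1 | r0:2,r1:1,r2:Mul1,r3:9
c2: issue ADD r3<-Add1 | r0:2,r1:1,r2:Mul1,r3:Add1
c3: issue SUB r2<-Add2 | r0:2,r1:1,r2:Add2,r3:Add1
c4: issue MUL r2<-Mul2 | r0:2,r1:1,r2:Mul2,r3:Add1
c5: CDB Add1=2; stall | r0:2,r1:1,r2:Mul2,r3:2
c6: CDB Mul1=4; issue MUL r0<-Mul1 | r0:Mul1,r1:1,r2:Mul2,r3:2
c7: issue ADD r2<-Add1 | r0:Mul1,r1:1,r2:Add1,r3:2
c8: CDB Add2=0; issue SUB r3<-Add2 | r0:Mul1,r1:1,r2:Add1,r3:Add2
c9: CDB Mul2=2 | r0:Mul1,r1:1,r2:Add1,r3:Add2
c10: - | r0:Mul1,r1:1,r2:Add1,r3:Add2
c11: - | r0:Mul1,r1:1,r2:Add1,r3:Add2
c12: - | r0:Mul1,r1:1,r2:Add1,r3:Add2
c13: - | r0:Mul1,r1:1,r2:Add1,r3:Add2
c14: CDB Mul1=4 | r0:4,r1:1,r2:Add1,r3:Add2
c15: - | r0:4,r1:1,r2:Add1,r3:Add2
c16: - | r0:4,r1:1,r2:Add1,r3:Add2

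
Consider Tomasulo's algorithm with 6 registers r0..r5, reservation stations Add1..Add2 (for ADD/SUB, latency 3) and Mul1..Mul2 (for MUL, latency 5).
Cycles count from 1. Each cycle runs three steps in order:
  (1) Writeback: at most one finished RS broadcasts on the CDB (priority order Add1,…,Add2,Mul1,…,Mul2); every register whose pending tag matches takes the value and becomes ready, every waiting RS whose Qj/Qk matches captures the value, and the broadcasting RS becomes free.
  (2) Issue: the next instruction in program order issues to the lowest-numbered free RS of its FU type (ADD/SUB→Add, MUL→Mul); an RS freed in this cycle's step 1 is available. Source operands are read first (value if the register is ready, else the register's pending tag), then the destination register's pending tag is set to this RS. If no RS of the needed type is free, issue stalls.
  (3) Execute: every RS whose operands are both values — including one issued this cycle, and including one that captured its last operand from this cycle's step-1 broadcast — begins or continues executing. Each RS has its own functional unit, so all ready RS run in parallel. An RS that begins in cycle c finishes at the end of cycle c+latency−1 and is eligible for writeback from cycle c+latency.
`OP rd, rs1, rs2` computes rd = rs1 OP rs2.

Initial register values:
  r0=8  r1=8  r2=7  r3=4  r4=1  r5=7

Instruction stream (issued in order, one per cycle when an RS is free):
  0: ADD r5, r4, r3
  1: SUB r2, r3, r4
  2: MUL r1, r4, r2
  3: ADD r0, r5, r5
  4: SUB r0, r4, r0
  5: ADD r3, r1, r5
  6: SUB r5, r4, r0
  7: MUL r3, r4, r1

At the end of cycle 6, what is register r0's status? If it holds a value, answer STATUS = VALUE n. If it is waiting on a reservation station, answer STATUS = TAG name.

c1: issue ADD r5<-Add1 | r0:8,r1:8,r2:7,r3:4,r4:1,r5:Add1
c2: issue SUB r2<-Add2 | r0:8,r1:8,r2:Add2,r3:4,r4:1,r5:Add1
c3: issue MUL r1<-Mul1 | r0:8,r1:Mul1,r2:Add2,r3:4,r4:1,r5:Add1
c4: CDB Add1=5; issue ADD r0<-Add1 | r0:Add1,r1:Mul1,r2:Add2,r3:4,r4:1,r5:5
c5: CDB Add2=3; issue SUB r0<-Add2 | r0:Add2,r1:Mul1,r2:3,r3:4,r4:1,r5:5
c6: stall | r0:Add2,r1:Mul1,r2:3,r3:4,r4:1,r5:5

STATUS = TAG Add2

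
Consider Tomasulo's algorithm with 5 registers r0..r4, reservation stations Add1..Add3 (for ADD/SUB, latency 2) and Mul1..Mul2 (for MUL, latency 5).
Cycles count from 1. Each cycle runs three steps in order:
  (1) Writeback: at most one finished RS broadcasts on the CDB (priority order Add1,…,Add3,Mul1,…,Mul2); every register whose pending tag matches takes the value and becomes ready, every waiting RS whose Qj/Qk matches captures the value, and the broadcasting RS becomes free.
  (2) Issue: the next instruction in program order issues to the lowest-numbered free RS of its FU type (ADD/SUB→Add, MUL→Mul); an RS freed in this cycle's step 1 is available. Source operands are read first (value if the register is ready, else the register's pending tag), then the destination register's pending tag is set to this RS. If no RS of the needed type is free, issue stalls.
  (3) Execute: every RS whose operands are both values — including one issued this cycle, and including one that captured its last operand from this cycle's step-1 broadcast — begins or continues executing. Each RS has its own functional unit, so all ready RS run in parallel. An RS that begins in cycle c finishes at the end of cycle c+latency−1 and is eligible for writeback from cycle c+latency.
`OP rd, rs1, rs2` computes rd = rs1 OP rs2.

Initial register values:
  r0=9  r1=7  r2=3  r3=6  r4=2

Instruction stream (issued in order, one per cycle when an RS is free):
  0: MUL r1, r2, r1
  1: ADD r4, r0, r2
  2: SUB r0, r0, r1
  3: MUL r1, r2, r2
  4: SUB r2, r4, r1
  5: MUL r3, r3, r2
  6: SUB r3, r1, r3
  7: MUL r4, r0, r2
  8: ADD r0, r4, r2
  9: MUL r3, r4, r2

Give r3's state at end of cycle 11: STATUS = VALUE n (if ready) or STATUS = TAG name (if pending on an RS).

  c1: issue MUL r1<-Mul1  regs: r0:9,r1:Mul1,r2:3,r3:6,r4:2
  c2: issue ADD r4<-Add1  regs: r0:9,r1:Mul1,r2:3,r3:6,r4:Add1
  c3: issue SUB r0<-Add2  regs: r0:Add2,r1:Mul1,r2:3,r3:6,r4:Add1
  c4: CDB Add1=12; issue MUL r1<-Mul2  regs: r0:Add2,r1:Mul2,r2:3,r3:6,r4:12
  c5: issue SUB r2<-Add1  regs: r0:Add2,r1:Mul2,r2:Add1,r3:6,r4:12
  c6: CDB Mul1=21; issue MUL r3<-Mul1  regs: r0:Add2,r1:Mul2,r2:Add1,r3:Mul1,r4:12
  c7: issue SUB r3<-Add3  regs: r0:Add2,r1:Mul2,r2:Add1,r3:Add3,r4:12
  c8: CDB Add2=-12; stall  regs: r0:-12,r1:Mul2,r2:Add1,r3:Add3,r4:12
  c9: CDB Mul2=9; issue MUL r4<-Mul2  regs: r0:-12,r1:9,r2:Add1,r3:Add3,r4:Mul2
  c10: issue ADD r0<-Add2  regs: r0:Add2,r1:9,r2:Add1,r3:Add3,r4:Mul2
  c11: CDB Add1=3; stall  regs: r0:Add2,r1:9,r2:3,r3:Add3,r4:Mul2

STATUS = TAG Add3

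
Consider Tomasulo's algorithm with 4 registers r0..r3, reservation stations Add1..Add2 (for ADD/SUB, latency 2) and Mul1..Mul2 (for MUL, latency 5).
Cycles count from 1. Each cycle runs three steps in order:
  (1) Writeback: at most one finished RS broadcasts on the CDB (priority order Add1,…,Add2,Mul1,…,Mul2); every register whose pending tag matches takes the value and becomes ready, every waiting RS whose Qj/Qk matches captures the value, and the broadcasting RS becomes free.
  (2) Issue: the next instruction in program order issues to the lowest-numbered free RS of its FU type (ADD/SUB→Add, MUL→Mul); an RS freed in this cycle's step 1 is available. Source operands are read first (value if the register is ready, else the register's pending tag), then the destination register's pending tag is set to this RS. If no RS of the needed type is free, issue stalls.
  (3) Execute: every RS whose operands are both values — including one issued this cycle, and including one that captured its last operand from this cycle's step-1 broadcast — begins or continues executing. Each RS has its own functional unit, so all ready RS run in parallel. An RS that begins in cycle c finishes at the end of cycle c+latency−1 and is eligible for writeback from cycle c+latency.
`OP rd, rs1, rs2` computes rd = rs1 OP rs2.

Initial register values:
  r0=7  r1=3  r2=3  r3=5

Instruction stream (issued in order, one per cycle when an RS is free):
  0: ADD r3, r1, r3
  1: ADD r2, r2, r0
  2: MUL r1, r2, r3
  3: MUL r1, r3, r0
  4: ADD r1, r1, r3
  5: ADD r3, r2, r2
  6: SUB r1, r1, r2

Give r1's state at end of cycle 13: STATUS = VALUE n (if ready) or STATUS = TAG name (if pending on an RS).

c1: issue ADD r3<-Add1 | r0:7,r1:3,r2:3,r3:Add1
c2: issue ADD r2<-Add2 | r0:7,r1:3,r2:Add2,r3:Add1
c3: CDB Add1=8; issue MUL r1<-Mul1 | r0:7,r1:Mul1,r2:Add2,r3:8
c4: CDB Add2=10; issue MUL r1<-Mul2 | r0:7,r1:Mul2,r2:10,r3:8
c5: issue ADD r1<-Add1 | r0:7,r1:Add1,r2:10,r3:8
c6: issue ADD r3<-Add2 | r0:7,r1:Add1,r2:10,r3:Add2
c7: stall | r0:7,r1:Add1,r2:10,r3:Add2
c8: CDB Add2=20; issue SUB r1<-Add2 | r0:7,r1:Add2,r2:10,r3:20
c9: CDB Mul1=80 | r0:7,r1:Add2,r2:10,r3:20
c10: CDB Mul2=56 | r0:7,r1:Add2,r2:10,r3:20
c11: - | r0:7,r1:Add2,r2:10,r3:20
c12: CDB Add1=64 | r0:7,r1:Add2,r2:10,r3:20
c13: - | r0:7,r1:Add2,r2:10,r3:20

STATUS = TAG Add2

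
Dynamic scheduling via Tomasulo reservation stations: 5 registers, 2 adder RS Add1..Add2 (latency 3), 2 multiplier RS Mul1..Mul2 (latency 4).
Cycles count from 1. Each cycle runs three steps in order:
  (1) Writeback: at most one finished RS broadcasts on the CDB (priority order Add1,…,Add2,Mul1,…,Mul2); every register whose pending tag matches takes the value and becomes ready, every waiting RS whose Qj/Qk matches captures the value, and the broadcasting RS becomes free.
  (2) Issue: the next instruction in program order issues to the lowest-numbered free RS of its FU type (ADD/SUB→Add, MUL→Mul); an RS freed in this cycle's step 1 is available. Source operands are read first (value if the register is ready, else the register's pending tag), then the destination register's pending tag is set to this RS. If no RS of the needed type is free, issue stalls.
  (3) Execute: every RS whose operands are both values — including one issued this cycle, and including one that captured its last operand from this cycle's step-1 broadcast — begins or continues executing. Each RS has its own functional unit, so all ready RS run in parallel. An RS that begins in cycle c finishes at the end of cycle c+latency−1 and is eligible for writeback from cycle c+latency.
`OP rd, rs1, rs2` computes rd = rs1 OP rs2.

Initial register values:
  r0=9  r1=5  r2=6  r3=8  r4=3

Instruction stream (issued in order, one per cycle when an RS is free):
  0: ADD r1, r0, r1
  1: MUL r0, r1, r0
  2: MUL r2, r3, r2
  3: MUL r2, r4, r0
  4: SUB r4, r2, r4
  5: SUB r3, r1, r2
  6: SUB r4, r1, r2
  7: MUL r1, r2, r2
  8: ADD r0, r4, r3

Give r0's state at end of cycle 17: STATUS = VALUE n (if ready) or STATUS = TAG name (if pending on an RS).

STATUS = TAG Add2

c1: issue ADD r1<-Add1 | r0:9,r1:Add1,r2:6,r3:8,r4:3
c2: issue MUL r0<-Mul1 | r0:Mul1,r1:Add1,r2:6,r3:8,r4:3
c3: issue MUL r2<-Mul2 | r0:Mul1,r1:Add1,r2:Mul2,r3:8,r4:3
c4: CDB Add1=14; stall | r0:Mul1,r1:14,r2:Mul2,r3:8,r4:3
c5: stall | r0:Mul1,r1:14,r2:Mul2,r3:8,r4:3
c6: stall | r0:Mul1,r1:14,r2:Mul2,r3:8,r4:3
c7: CDB Mul2=48; issue MUL r2<-Mul2 | r0:Mul1,r1:14,r2:Mul2,r3:8,r4:3
c8: CDB Mul1=126; issue SUB r4<-Add1 | r0:126,r1:14,r2:Mul2,r3:8,r4:Add1
c9: issue SUB r3<-Add2 | r0:126,r1:14,r2:Mul2,r3:Add2,r4:Add1
c10: stall | r0:126,r1:14,r2:Mul2,r3:Add2,r4:Add1
c11: stall | r0:126,r1:14,r2:Mul2,r3:Add2,r4:Add1
c12: CDB Mul2=378; stall | r0:126,r1:14,r2:378,r3:Add2,r4:Add1
c13: stall | r0:126,r1:14,r2:378,r3:Add2,r4:Add1
c14: stall | r0:126,r1:14,r2:378,r3:Add2,r4:Add1
c15: CDB Add1=375; issue SUB r4<-Add1 | r0:126,r1:14,r2:378,r3:Add2,r4:Add1
c16: CDB Add2=-364; issue MUL r1<-Mul1 | r0:126,r1:Mul1,r2:378,r3:-364,r4:Add1
c17: issue ADD r0<-Add2 | r0:Add2,r1:Mul1,r2:378,r3:-364,r4:Add1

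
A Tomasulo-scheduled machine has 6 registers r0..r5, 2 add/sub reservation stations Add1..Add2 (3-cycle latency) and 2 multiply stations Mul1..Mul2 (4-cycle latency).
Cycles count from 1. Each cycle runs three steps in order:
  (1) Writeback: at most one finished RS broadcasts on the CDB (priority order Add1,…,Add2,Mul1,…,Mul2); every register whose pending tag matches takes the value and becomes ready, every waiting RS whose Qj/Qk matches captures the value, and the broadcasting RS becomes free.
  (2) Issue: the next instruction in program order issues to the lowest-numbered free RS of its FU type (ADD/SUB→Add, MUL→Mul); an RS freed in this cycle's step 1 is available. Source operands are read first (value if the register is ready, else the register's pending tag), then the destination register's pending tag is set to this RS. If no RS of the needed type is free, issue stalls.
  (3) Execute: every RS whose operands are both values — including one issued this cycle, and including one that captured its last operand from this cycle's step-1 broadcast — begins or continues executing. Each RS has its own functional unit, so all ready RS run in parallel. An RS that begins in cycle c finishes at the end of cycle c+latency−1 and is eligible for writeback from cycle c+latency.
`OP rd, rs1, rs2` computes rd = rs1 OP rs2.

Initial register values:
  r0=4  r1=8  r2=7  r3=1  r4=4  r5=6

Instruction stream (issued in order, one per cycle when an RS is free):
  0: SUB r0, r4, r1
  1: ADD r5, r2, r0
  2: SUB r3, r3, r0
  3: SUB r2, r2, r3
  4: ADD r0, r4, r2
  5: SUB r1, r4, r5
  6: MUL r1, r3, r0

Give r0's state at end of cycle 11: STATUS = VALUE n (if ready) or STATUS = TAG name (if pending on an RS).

STATUS = TAG Add2

  c1: issue SUB r0<-Add1  regs: r0:Add1,r1:8,r2:7,r3:1,r4:4,r5:6
  c2: issue ADD r5<-Add2  regs: r0:Add1,r1:8,r2:7,r3:1,r4:4,r5:Add2
  c3: stall  regs: r0:Add1,r1:8,r2:7,r3:1,r4:4,r5:Add2
  c4: CDB Add1=-4; issue SUB r3<-Add1  regs: r0:-4,r1:8,r2:7,r3:Add1,r4:4,r5:Add2
  c5: stall  regs: r0:-4,r1:8,r2:7,r3:Add1,r4:4,r5:Add2
  c6: stall  regs: r0:-4,r1:8,r2:7,r3:Add1,r4:4,r5:Add2
  c7: CDB Add1=5; issue SUB r2<-Add1  regs: r0:-4,r1:8,r2:Add1,r3:5,r4:4,r5:Add2
  c8: CDB Add2=3; issue ADD r0<-Add2  regs: r0:Add2,r1:8,r2:Add1,r3:5,r4:4,r5:3
  c9: stall  regs: r0:Add2,r1:8,r2:Add1,r3:5,r4:4,r5:3
  c10: CDB Add1=2; issue SUB r1<-Add1  regs: r0:Add2,r1:Add1,r2:2,r3:5,r4:4,r5:3
  c11: issue MUL r1<-Mul1  regs: r0:Add2,r1:Mul1,r2:2,r3:5,r4:4,r5:3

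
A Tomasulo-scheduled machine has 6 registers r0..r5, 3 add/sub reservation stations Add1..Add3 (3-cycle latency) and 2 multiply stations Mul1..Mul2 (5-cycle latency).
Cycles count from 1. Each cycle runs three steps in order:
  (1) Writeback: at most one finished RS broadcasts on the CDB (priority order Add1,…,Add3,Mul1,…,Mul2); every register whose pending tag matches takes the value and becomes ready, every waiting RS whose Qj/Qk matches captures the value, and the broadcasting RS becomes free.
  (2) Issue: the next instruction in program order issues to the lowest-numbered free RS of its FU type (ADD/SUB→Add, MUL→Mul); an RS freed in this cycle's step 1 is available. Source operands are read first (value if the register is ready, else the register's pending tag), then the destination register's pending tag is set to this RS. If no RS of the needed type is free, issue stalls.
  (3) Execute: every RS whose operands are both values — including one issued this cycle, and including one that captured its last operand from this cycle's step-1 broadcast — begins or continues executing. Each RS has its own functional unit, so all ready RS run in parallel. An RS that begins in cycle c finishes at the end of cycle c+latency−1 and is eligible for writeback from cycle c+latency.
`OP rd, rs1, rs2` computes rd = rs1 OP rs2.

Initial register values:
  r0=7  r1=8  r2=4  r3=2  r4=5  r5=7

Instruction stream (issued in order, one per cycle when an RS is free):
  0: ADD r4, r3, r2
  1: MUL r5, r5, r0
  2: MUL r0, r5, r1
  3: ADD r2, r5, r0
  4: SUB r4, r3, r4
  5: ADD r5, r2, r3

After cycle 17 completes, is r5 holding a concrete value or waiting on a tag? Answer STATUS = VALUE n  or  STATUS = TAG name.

  c1: issue ADD r4<-Add1  regs: r0:7,r1:8,r2:4,r3:2,r4:Add1,r5:7
  c2: issue MUL r5<-Mul1  regs: r0:7,r1:8,r2:4,r3:2,r4:Add1,r5:Mul1
  c3: issue MUL r0<-Mul2  regs: r0:Mul2,r1:8,r2:4,r3:2,r4:Add1,r5:Mul1
  c4: CDB Add1=6; issue ADD r2<-Add1  regs: r0:Mul2,r1:8,r2:Add1,r3:2,r4:6,r5:Mul1
  c5: issue SUB r4<-Add2  regs: r0:Mul2,r1:8,r2:Add1,r3:2,r4:Add2,r5:Mul1
  c6: issue ADD r5<-Add3  regs: r0:Mul2,r1:8,r2:Add1,r3:2,r4:Add2,r5:Add3
  c7: CDB Mul1=49  regs: r0:Mul2,r1:8,r2:Add1,r3:2,r4:Add2,r5:Add3
  c8: CDB Add2=-4  regs: r0:Mul2,r1:8,r2:Add1,r3:2,r4:-4,r5:Add3
  c9: -  regs: r0:Mul2,r1:8,r2:Add1,r3:2,r4:-4,r5:Add3
  c10: -  regs: r0:Mul2,r1:8,r2:Add1,r3:2,r4:-4,r5:Add3
  c11: -  regs: r0:Mul2,r1:8,r2:Add1,r3:2,r4:-4,r5:Add3
  c12: CDB Mul2=392  regs: r0:392,r1:8,r2:Add1,r3:2,r4:-4,r5:Add3
  c13: -  regs: r0:392,r1:8,r2:Add1,r3:2,r4:-4,r5:Add3
  c14: -  regs: r0:392,r1:8,r2:Add1,r3:2,r4:-4,r5:Add3
  c15: CDB Add1=441  regs: r0:392,r1:8,r2:441,r3:2,r4:-4,r5:Add3
  c16: -  regs: r0:392,r1:8,r2:441,r3:2,r4:-4,r5:Add3
  c17: -  regs: r0:392,r1:8,r2:441,r3:2,r4:-4,r5:Add3

STATUS = TAG Add3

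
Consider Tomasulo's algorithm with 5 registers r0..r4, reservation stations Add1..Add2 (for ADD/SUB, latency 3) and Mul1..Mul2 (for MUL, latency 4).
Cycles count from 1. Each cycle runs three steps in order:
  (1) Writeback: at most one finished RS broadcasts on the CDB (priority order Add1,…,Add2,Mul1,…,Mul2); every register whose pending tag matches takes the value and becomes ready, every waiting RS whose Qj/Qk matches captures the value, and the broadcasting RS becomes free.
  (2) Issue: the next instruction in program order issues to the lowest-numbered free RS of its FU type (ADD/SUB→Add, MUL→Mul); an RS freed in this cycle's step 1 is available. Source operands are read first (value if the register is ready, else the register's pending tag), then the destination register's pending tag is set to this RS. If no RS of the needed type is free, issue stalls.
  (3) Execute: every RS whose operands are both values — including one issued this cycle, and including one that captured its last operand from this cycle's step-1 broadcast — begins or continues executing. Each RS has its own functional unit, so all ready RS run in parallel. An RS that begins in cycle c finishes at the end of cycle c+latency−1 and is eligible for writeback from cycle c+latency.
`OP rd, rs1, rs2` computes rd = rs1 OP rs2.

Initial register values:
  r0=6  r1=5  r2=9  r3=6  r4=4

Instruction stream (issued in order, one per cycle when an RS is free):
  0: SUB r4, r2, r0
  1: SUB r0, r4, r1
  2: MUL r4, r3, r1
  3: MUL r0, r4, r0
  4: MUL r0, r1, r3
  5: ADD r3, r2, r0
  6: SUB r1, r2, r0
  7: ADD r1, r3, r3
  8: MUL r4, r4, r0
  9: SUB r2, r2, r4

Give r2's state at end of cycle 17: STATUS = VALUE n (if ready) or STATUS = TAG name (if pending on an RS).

cycle 1: issue SUB r4<-Add1 // r0:6,r1:5,r2:9,r3:6,r4:Add1
cycle 2: issue SUB r0<-Add2 // r0:Add2,r1:5,r2:9,r3:6,r4:Add1
cycle 3: issue MUL r4<-Mul1 // r0:Add2,r1:5,r2:9,r3:6,r4:Mul1
cycle 4: CDB Add1=3; issue MUL r0<-Mul2 // r0:Mul2,r1:5,r2:9,r3:6,r4:Mul1
cycle 5: stall // r0:Mul2,r1:5,r2:9,r3:6,r4:Mul1
cycle 6: stall // r0:Mul2,r1:5,r2:9,r3:6,r4:Mul1
cycle 7: CDB Add2=-2; stall // r0:Mul2,r1:5,r2:9,r3:6,r4:Mul1
cycle 8: CDB Mul1=30; issue MUL r0<-Mul1 // r0:Mul1,r1:5,r2:9,r3:6,r4:30
cycle 9: issue ADD r3<-Add1 // r0:Mul1,r1:5,r2:9,r3:Add1,r4:30
cycle 10: issue SUB r1<-Add2 // r0:Mul1,r1:Add2,r2:9,r3:Add1,r4:30
cycle 11: stall // r0:Mul1,r1:Add2,r2:9,r3:Add1,r4:30
cycle 12: CDB Mul1=30; stall // r0:30,r1:Add2,r2:9,r3:Add1,r4:30
cycle 13: CDB Mul2=-60; stall // r0:30,r1:Add2,r2:9,r3:Add1,r4:30
cycle 14: stall // r0:30,r1:Add2,r2:9,r3:Add1,r4:30
cycle 15: CDB Add1=39; issue ADD r1<-Add1 // r0:30,r1:Add1,r2:9,r3:39,r4:30
cycle 16: CDB Add2=-21; issue MUL r4<-Mul1 // r0:30,r1:Add1,r2:9,r3:39,r4:Mul1
cycle 17: issue SUB r2<-Add2 // r0:30,r1:Add1,r2:Add2,r3:39,r4:Mul1

STATUS = TAG Add2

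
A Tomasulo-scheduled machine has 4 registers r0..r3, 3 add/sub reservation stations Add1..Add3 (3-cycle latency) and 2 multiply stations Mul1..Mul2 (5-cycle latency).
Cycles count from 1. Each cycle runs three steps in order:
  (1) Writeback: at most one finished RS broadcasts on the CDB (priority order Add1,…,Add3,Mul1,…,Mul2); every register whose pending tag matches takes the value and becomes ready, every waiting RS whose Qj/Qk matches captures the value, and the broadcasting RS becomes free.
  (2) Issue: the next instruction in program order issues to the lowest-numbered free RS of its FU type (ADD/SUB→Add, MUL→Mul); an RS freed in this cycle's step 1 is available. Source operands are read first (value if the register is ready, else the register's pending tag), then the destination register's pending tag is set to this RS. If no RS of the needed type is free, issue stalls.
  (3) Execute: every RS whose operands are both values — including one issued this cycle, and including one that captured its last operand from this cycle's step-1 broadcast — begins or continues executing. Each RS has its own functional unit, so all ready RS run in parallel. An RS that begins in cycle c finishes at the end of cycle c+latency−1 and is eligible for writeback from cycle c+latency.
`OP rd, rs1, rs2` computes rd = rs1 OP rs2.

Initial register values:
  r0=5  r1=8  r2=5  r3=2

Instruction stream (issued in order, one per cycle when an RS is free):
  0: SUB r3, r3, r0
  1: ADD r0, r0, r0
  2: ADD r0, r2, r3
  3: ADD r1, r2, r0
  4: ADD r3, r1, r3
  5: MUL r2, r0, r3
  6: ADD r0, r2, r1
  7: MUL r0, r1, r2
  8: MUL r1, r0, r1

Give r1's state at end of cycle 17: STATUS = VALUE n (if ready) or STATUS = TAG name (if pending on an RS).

cycle 1: issue SUB r3<-Add1 // r0:5,r1:8,r2:5,r3:Add1
cycle 2: issue ADD r0<-Add2 // r0:Add2,r1:8,r2:5,r3:Add1
cycle 3: issue ADD r0<-Add3 // r0:Add3,r1:8,r2:5,r3:Add1
cycle 4: CDB Add1=-3; issue ADD r1<-Add1 // r0:Add3,r1:Add1,r2:5,r3:-3
cycle 5: CDB Add2=10; issue ADD r3<-Add2 // r0:Add3,r1:Add1,r2:5,r3:Add2
cycle 6: issue MUL r2<-Mul1 // r0:Add3,r1:Add1,r2:Mul1,r3:Add2
cycle 7: CDB Add3=2; issue ADD r0<-Add3 // r0:Add3,r1:Add1,r2:Mul1,r3:Add2
cycle 8: issue MUL r0<-Mul2 // r0:Mul2,r1:Add1,r2:Mul1,r3:Add2
cycle 9: stall // r0:Mul2,r1:Add1,r2:Mul1,r3:Add2
cycle 10: CDB Add1=7; stall // r0:Mul2,r1:7,r2:Mul1,r3:Add2
cycle 11: stall // r0:Mul2,r1:7,r2:Mul1,r3:Add2
cycle 12: stall // r0:Mul2,r1:7,r2:Mul1,r3:Add2
cycle 13: CDB Add2=4; stall // r0:Mul2,r1:7,r2:Mul1,r3:4
cycle 14: stall // r0:Mul2,r1:7,r2:Mul1,r3:4
cycle 15: stall // r0:Mul2,r1:7,r2:Mul1,r3:4
cycle 16: stall // r0:Mul2,r1:7,r2:Mul1,r3:4
cycle 17: stall // r0:Mul2,r1:7,r2:Mul1,r3:4

STATUS = VALUE 7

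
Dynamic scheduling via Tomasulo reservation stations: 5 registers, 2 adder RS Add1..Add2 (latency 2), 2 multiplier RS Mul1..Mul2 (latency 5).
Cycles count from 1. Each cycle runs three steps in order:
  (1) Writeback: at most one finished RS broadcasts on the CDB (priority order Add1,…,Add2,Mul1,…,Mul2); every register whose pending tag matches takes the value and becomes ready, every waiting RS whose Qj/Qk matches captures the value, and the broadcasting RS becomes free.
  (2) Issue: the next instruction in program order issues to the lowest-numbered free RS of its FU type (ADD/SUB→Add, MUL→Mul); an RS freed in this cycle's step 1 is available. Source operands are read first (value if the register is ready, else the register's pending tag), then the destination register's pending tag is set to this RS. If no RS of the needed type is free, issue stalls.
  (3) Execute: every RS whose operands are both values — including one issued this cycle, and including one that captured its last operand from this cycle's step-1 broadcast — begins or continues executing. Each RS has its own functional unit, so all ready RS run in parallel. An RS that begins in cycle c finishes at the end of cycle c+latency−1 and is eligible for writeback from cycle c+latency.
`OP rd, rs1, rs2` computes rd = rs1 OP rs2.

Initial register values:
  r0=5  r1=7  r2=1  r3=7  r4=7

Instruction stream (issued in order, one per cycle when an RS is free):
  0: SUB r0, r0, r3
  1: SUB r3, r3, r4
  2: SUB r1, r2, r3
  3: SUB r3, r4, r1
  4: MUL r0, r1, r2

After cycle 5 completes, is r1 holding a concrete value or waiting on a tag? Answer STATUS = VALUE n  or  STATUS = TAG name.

cycle 1: issue SUB r0<-Add1 // r0:Add1,r1:7,r2:1,r3:7,r4:7
cycle 2: issue SUB r3<-Add2 // r0:Add1,r1:7,r2:1,r3:Add2,r4:7
cycle 3: CDB Add1=-2; issue SUB r1<-Add1 // r0:-2,r1:Add1,r2:1,r3:Add2,r4:7
cycle 4: CDB Add2=0; issue SUB r3<-Add2 // r0:-2,r1:Add1,r2:1,r3:Add2,r4:7
cycle 5: issue MUL r0<-Mul1 // r0:Mul1,r1:Add1,r2:1,r3:Add2,r4:7

STATUS = TAG Add1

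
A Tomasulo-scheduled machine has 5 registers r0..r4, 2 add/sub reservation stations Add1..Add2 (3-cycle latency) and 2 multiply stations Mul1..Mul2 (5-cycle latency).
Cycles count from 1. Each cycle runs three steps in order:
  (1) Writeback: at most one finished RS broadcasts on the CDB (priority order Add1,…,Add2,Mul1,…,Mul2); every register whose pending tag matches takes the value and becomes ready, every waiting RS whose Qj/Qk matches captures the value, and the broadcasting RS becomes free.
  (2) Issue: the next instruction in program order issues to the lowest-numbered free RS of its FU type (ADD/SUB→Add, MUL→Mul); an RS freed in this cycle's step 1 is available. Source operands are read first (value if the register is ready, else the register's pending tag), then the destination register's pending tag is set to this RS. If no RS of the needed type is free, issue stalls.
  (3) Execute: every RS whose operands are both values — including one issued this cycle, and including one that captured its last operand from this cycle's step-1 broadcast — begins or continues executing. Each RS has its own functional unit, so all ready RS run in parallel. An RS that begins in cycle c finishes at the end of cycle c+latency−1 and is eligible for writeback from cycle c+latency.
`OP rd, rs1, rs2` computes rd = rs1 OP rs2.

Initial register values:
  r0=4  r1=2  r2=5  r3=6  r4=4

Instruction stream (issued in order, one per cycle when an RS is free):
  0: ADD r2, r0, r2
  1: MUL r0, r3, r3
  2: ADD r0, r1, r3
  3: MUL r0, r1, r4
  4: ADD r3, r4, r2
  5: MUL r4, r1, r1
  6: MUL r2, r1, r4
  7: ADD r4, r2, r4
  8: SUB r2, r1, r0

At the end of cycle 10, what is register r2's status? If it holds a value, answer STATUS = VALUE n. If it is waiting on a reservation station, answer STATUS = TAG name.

STATUS = TAG Mul2

cycle 1: issue ADD r2<-Add1 // r0:4,r1:2,r2:Add1,r3:6,r4:4
cycle 2: issue MUL r0<-Mul1 // r0:Mul1,r1:2,r2:Add1,r3:6,r4:4
cycle 3: issue ADD r0<-Add2 // r0:Add2,r1:2,r2:Add1,r3:6,r4:4
cycle 4: CDB Add1=9; issue MUL r0<-Mul2 // r0:Mul2,r1:2,r2:9,r3:6,r4:4
cycle 5: issue ADD r3<-Add1 // r0:Mul2,r1:2,r2:9,r3:Add1,r4:4
cycle 6: CDB Add2=8; stall // r0:Mul2,r1:2,r2:9,r3:Add1,r4:4
cycle 7: CDB Mul1=36; issue MUL r4<-Mul1 // r0:Mul2,r1:2,r2:9,r3:Add1,r4:Mul1
cycle 8: CDB Add1=13; stall // r0:Mul2,r1:2,r2:9,r3:13,r4:Mul1
cycle 9: CDB Mul2=8; issue MUL r2<-Mul2 // r0:8,r1:2,r2:Mul2,r3:13,r4:Mul1
cycle 10: issue ADD r4<-Add1 // r0:8,r1:2,r2:Mul2,r3:13,r4:Add1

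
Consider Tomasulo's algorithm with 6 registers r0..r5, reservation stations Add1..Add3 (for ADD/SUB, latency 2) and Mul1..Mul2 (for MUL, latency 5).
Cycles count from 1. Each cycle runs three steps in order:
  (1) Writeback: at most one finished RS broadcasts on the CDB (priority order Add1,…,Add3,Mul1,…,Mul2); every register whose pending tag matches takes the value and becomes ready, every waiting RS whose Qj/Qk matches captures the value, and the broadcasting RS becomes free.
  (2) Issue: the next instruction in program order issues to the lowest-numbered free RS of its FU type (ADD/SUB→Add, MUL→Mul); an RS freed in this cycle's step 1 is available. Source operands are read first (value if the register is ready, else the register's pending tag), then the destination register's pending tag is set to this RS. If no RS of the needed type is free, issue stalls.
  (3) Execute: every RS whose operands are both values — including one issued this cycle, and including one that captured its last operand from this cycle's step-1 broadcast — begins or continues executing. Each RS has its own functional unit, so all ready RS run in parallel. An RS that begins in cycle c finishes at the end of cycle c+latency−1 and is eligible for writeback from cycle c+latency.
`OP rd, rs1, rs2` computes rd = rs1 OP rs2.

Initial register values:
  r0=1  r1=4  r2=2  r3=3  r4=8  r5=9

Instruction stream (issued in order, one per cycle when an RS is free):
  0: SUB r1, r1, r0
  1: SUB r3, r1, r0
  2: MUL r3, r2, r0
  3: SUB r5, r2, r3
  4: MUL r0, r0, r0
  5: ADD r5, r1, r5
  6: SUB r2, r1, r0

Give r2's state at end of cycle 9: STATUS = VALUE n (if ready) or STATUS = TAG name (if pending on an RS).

STATUS = TAG Add3

c1: issue SUB r1<-Add1 | r0:1,r1:Add1,r2:2,r3:3,r4:8,r5:9
c2: issue SUB r3<-Add2 | r0:1,r1:Add1,r2:2,r3:Add2,r4:8,r5:9
c3: CDB Add1=3; issue MUL r3<-Mul1 | r0:1,r1:3,r2:2,r3:Mul1,r4:8,r5:9
c4: issue SUB r5<-Add1 | r0:1,r1:3,r2:2,r3:Mul1,r4:8,r5:Add1
c5: CDB Add2=2; issue MUL r0<-Mul2 | r0:Mul2,r1:3,r2:2,r3:Mul1,r4:8,r5:Add1
c6: issue ADD r5<-Add2 | r0:Mul2,r1:3,r2:2,r3:Mul1,r4:8,r5:Add2
c7: issue SUB r2<-Add3 | r0:Mul2,r1:3,r2:Add3,r3:Mul1,r4:8,r5:Add2
c8: CDB Mul1=2 | r0:Mul2,r1:3,r2:Add3,r3:2,r4:8,r5:Add2
c9: - | r0:Mul2,r1:3,r2:Add3,r3:2,r4:8,r5:Add2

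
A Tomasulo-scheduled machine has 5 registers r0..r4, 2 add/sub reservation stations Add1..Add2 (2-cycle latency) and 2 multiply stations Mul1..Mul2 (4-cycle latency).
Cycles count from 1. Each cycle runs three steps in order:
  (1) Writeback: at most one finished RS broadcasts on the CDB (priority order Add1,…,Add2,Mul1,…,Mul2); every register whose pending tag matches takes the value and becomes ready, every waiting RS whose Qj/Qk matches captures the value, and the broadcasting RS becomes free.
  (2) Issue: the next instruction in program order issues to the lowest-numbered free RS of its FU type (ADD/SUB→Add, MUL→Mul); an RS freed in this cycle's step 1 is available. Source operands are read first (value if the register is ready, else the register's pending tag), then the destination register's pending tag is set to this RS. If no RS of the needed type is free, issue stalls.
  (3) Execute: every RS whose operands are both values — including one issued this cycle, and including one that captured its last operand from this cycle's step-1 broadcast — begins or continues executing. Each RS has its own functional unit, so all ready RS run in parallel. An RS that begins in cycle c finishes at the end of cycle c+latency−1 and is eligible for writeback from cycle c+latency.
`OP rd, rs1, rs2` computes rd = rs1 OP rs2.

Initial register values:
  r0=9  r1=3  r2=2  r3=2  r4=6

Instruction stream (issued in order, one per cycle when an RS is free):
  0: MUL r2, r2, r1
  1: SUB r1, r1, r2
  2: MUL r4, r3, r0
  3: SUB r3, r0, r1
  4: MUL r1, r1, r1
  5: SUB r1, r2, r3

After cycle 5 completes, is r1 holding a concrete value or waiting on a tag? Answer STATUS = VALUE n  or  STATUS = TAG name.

cycle 1: issue MUL r2<-Mul1 // r0:9,r1:3,r2:Mul1,r3:2,r4:6
cycle 2: issue SUB r1<-Add1 // r0:9,r1:Add1,r2:Mul1,r3:2,r4:6
cycle 3: issue MUL r4<-Mul2 // r0:9,r1:Add1,r2:Mul1,r3:2,r4:Mul2
cycle 4: issue SUB r3<-Add2 // r0:9,r1:Add1,r2:Mul1,r3:Add2,r4:Mul2
cycle 5: CDB Mul1=6; issue MUL r1<-Mul1 // r0:9,r1:Mul1,r2:6,r3:Add2,r4:Mul2

STATUS = TAG Mul1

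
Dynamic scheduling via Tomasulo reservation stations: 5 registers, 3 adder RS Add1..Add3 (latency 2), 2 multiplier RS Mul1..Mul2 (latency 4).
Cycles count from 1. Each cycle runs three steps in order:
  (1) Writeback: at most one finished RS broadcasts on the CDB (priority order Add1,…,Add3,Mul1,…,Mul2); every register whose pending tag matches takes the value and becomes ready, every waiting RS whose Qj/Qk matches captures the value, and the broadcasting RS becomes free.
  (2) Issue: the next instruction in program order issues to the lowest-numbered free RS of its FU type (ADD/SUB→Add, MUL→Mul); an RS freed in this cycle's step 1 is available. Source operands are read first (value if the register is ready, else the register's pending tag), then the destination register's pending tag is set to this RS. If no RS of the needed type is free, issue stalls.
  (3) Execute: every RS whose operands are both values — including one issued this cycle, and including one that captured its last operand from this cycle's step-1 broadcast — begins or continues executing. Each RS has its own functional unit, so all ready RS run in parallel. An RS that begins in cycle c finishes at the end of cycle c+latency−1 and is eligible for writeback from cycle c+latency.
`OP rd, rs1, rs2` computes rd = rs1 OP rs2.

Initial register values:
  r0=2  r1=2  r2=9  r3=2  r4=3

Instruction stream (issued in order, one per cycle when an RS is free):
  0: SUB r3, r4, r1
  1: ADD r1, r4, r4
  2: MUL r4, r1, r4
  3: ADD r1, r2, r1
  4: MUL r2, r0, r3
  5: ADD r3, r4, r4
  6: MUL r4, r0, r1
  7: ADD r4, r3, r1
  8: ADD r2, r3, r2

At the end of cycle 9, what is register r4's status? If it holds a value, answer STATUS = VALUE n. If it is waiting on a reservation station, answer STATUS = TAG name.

cycle 1: issue SUB r3<-Add1 // r0:2,r1:2,r2:9,r3:Add1,r4:3
cycle 2: issue ADD r1<-Add2 // r0:2,r1:Add2,r2:9,r3:Add1,r4:3
cycle 3: CDB Add1=1; issue MUL r4<-Mul1 // r0:2,r1:Add2,r2:9,r3:1,r4:Mul1
cycle 4: CDB Add2=6; issue ADD r1<-Add1 // r0:2,r1:Add1,r2:9,r3:1,r4:Mul1
cycle 5: issue MUL r2<-Mul2 // r0:2,r1:Add1,r2:Mul2,r3:1,r4:Mul1
cycle 6: CDB Add1=15; issue ADD r3<-Add1 // r0:2,r1:15,r2:Mul2,r3:Add1,r4:Mul1
cycle 7: stall // r0:2,r1:15,r2:Mul2,r3:Add1,r4:Mul1
cycle 8: CDB Mul1=18; issue MUL r4<-Mul1 // r0:2,r1:15,r2:Mul2,r3:Add1,r4:Mul1
cycle 9: CDB Mul2=2; issue ADD r4<-Add2 // r0:2,r1:15,r2:2,r3:Add1,r4:Add2

STATUS = TAG Add2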